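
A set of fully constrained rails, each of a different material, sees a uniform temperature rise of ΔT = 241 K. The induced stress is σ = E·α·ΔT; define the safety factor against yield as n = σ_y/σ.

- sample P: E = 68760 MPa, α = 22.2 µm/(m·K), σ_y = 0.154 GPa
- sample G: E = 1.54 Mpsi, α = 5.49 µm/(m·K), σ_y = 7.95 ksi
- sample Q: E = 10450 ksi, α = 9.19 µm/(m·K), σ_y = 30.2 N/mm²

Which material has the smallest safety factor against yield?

sample Q

Per material, after unit conversion:
  sample P: E = 68.76, α = 22.2, σ_y = 154.0 → σ = 368 MPa, n = 0.419
  sample G: E = 10.62, α = 5.49, σ_y = 54.81 → σ = 14.0 MPa, n = 3.90
  sample Q: E = 72.05, α = 9.19, σ_y = 30.20 → σ = 160 MPa, n = 0.189
Smallest n: sample Q with n = 0.189.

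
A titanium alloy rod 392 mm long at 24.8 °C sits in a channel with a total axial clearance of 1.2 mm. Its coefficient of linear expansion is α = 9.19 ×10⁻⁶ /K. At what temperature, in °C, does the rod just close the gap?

α·L₀·ΔT = 1.2 mm ⇒ ΔT = 1.2 / (9.19×10⁻⁶ × 392.0) = 333.1 K.
T = 24.8 + 333.1 = 357.9 °C.

358 °C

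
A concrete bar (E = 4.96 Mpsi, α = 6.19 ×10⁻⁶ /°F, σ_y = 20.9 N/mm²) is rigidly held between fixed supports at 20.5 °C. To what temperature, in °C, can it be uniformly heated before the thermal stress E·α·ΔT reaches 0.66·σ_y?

E = 4.96 Mpsi = 34.20 GPa.
α = 6.19×10⁻⁶/°F × 9/5 = 11.1×10⁻⁶/K.
σ_y = 20.9 N/mm² = 20.90 MPa.
E·α·ΔT = 13.79 MPa ⇒ ΔT = 13.79 / (34.20×10³ × 11.1×10⁻⁶) = 36.20 K.
T = 20.5 + 36.20 = 56.70 °C.

56.7 °C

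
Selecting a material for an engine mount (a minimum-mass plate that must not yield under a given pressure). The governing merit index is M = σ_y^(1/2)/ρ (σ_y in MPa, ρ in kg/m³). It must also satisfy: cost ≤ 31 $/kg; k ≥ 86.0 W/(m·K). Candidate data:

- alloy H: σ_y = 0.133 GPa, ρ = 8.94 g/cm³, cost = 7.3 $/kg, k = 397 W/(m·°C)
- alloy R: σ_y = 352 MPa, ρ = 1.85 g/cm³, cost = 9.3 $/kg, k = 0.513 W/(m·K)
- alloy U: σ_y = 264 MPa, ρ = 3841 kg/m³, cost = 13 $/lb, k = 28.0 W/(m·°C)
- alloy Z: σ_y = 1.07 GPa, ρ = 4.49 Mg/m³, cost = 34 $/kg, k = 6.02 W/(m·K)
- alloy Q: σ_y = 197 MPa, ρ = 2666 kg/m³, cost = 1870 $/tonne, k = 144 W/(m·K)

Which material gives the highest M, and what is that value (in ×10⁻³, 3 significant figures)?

Screen on constraints: cost ≤ 31 $/kg; k ≥ 86.0 W/(m·K). Survivors: alloy H, alloy Q.
In SI units:
  alloy H: σ_y = 133.0 MPa, ρ = 8940 kg/m³
  alloy Q: σ_y = 197.0 MPa, ρ = 2666 kg/m³
  alloy Q: M = 5.26×10⁻³
  alloy H: M = 1.29×10⁻³
Highest index: alloy Q.

alloy Q, M = 5.26×10⁻³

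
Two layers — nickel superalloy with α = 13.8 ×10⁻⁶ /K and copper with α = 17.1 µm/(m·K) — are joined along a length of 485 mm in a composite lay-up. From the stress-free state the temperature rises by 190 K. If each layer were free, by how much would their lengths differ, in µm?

Δα = |13.8 − 17.1|×10⁻⁶/K = 3.30×10⁻⁶/K.
ΔL_mismatch = Δα·L·ΔT = 3.30×10⁻⁶ × 485.0 mm × 190.0 K = 304 µm.

304 µm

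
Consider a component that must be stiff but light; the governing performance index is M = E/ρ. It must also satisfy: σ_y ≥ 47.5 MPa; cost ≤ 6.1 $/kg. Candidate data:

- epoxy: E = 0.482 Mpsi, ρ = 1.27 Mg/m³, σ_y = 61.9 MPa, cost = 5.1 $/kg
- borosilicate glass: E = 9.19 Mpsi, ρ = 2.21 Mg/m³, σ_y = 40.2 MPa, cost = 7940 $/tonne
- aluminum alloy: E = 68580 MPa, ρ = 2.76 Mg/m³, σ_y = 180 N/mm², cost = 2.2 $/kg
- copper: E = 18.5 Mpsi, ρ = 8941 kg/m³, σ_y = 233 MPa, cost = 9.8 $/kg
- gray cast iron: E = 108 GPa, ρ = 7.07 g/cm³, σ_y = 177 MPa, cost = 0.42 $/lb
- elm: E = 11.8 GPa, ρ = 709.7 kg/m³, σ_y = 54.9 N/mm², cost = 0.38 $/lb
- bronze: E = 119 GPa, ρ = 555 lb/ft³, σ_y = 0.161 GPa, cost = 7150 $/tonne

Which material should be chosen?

Screen on constraints: σ_y ≥ 47.5 MPa; cost ≤ 6.1 $/kg. Survivors: epoxy, aluminum alloy, gray cast iron, elm.
In SI units:
  epoxy: E = 3.323 GPa, ρ = 1270 kg/m³
  aluminum alloy: E = 68.58 GPa, ρ = 2760 kg/m³
  gray cast iron: E = 108.0 GPa, ρ = 7070 kg/m³
  elm: E = 11.80 GPa, ρ = 709.7 kg/m³
  aluminum alloy: M = 24.8 MN·m/kg
  elm: M = 16.6 MN·m/kg
  gray cast iron: M = 15.3 MN·m/kg
  epoxy: M = 2.62 MN·m/kg
The maximum is for aluminum alloy.

aluminum alloy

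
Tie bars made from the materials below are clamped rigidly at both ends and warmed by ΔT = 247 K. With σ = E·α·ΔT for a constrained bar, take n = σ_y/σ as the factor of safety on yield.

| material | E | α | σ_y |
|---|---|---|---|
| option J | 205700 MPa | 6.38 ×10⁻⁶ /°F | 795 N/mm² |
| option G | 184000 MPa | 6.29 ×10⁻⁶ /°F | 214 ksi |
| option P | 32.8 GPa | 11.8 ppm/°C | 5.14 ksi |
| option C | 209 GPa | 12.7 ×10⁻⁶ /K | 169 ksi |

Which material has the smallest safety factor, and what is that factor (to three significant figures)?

With everything in SI (GPa, ×10⁻⁶/K, MPa):
  option J: E = 205.7, α = 11.5, σ_y = 795.0 → σ = 583 MPa, n = 1.36
  option G: E = 184.0, α = 11.3, σ_y = 1475 → σ = 515 MPa, n = 2.87
  option P: E = 32.80, α = 11.8, σ_y = 35.44 → σ = 95.6 MPa, n = 0.371
  option C: E = 209.0, α = 12.7, σ_y = 1165 → σ = 656 MPa, n = 1.78
Smallest n: option P with n = 0.371.

option P, n = 0.371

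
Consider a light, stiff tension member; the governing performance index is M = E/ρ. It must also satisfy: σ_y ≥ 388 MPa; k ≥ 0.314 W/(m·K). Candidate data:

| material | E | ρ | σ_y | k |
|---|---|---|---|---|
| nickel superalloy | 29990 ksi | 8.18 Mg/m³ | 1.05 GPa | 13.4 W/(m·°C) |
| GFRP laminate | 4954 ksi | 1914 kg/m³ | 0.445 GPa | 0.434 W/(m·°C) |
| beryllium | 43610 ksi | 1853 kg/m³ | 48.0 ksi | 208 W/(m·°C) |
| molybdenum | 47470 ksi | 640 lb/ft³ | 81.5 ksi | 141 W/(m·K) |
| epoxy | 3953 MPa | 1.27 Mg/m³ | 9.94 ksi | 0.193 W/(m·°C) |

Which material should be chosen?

Screen on constraints: σ_y ≥ 388 MPa; k ≥ 0.314 W/(m·K). Survivors: nickel superalloy, GFRP laminate, molybdenum.
Normalizing units and computing the index:
  nickel superalloy: E = 206.8 GPa, ρ = 8180 kg/m³
  GFRP laminate: E = 34.16 GPa, ρ = 1914 kg/m³
  molybdenum: E = 327.3 GPa, ρ = 10250 kg/m³
  molybdenum: M = 31.9 MN·m/kg
  nickel superalloy: M = 25.3 MN·m/kg
  GFRP laminate: M = 17.8 MN·m/kg
Molybdenum has the largest M.

molybdenum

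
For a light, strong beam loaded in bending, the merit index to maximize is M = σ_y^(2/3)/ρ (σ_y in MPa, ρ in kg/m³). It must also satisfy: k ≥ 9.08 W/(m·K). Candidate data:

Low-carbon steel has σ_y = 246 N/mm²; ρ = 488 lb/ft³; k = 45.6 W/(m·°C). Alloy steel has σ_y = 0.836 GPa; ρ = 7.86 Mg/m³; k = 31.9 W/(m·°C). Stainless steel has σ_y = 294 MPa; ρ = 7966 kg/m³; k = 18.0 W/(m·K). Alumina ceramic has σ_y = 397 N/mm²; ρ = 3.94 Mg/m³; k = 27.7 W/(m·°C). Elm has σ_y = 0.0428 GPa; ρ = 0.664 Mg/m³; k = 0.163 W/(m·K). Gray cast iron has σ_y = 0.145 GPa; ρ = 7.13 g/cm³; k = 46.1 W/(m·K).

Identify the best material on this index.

alumina ceramic

Screen on constraints: k ≥ 9.08 W/(m·K). Survivors: low-carbon steel, alloy steel, stainless steel, alumina ceramic, gray cast iron.
After converting to SI:
  low-carbon steel: σ_y = 246.0 MPa, ρ = 7817 kg/m³
  alloy steel: σ_y = 836.0 MPa, ρ = 7860 kg/m³
  stainless steel: σ_y = 294.0 MPa, ρ = 7966 kg/m³
  alumina ceramic: σ_y = 397.0 MPa, ρ = 3940 kg/m³
  gray cast iron: σ_y = 145.0 MPa, ρ = 7130 kg/m³
  alumina ceramic: M = 13.7×10⁻³
  alloy steel: M = 11.3×10⁻³
  stainless steel: M = 5.55×10⁻³
  low-carbon steel: M = 5.02×10⁻³
  gray cast iron: M = 3.87×10⁻³
Alumina ceramic ranks first.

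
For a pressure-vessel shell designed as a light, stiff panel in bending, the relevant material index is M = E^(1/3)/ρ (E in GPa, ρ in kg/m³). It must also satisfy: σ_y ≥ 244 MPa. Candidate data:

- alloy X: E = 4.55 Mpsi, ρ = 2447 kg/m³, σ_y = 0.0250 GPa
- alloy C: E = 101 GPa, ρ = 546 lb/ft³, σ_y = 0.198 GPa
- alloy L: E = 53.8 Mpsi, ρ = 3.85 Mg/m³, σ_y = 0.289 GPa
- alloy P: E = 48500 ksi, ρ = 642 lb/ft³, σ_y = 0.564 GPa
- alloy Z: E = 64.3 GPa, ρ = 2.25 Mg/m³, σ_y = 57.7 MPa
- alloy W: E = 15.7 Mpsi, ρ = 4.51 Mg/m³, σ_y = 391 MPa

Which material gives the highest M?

Screen on constraints: σ_y ≥ 244 MPa. Survivors: alloy L, alloy P, alloy W.
Putting every candidate on a common basis:
  alloy L: E = 370.9 GPa, ρ = 3850 kg/m³
  alloy P: E = 334.4 GPa, ρ = 10280 kg/m³
  alloy W: E = 108.2 GPa, ρ = 4510 kg/m³
  alloy L: M = 1.87×10⁻³
  alloy W: M = 1.06×10⁻³
  alloy P: M = 0.675×10⁻³
Alloy L has the largest M.

alloy L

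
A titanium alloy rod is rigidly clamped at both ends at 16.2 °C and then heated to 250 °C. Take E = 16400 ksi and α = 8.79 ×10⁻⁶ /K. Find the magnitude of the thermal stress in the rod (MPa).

232 MPa

E = 16400 ksi = 113.1 GPa.
ΔT = 233.8 K. Constrained thermal stress σ = E·α·ΔT = 113.1×10³ MPa × 8.79×10⁻⁶ × 233.8 = 232 MPa (compressive).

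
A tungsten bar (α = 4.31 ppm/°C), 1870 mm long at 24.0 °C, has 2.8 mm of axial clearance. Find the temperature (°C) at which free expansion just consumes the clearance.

371 °C

α·L₀·ΔT = 2.8 mm ⇒ ΔT = 2.8 / (4.31×10⁻⁶ × 1870.0) = 347.4 K.
T = 24.0 + 347.4 = 371.4 °C.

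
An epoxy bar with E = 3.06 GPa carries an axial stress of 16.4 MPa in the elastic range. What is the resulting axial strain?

ε = σ/E = 16.4 / 3060 = 5.36×10⁻³.

5.36×10⁻³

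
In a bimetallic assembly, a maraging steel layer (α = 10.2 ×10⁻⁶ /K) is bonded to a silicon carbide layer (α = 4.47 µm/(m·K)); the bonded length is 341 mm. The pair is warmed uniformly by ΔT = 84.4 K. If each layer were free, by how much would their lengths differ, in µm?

Δα = |10.2 − 4.47|×10⁻⁶/K = 5.73×10⁻⁶/K.
ΔL_mismatch = Δα·L·ΔT = 5.73×10⁻⁶ × 341.0 mm × 84.4 K = 165 µm.

165 µm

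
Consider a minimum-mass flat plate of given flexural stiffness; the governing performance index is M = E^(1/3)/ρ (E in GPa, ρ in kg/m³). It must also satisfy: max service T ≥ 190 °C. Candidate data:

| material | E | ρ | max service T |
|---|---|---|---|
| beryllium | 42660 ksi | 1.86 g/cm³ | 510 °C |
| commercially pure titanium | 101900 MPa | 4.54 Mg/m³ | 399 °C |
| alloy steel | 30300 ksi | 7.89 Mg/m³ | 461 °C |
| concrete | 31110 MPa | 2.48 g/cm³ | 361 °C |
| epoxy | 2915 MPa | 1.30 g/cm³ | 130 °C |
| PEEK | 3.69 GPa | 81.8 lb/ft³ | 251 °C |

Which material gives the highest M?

Screen on constraints: max service T ≥ 190 °C. Survivors: beryllium, commercially pure titanium, alloy steel, concrete, PEEK.
Convert each candidate to consistent units, then evaluate M:
  beryllium: E = 294.1 GPa, ρ = 1860 kg/m³
  commercially pure titanium: E = 101.9 GPa, ρ = 4540 kg/m³
  alloy steel: E = 208.9 GPa, ρ = 7890 kg/m³
  concrete: E = 31.11 GPa, ρ = 2480 kg/m³
  PEEK: E = 3.690 GPa, ρ = 1310 kg/m³
  beryllium: M = 3.58×10⁻³
  concrete: M = 1.27×10⁻³
  PEEK: M = 1.18×10⁻³
  commercially pure titanium: M = 1.03×10⁻³
  alloy steel: M = 0.752×10⁻³
Beryllium ranks first.

beryllium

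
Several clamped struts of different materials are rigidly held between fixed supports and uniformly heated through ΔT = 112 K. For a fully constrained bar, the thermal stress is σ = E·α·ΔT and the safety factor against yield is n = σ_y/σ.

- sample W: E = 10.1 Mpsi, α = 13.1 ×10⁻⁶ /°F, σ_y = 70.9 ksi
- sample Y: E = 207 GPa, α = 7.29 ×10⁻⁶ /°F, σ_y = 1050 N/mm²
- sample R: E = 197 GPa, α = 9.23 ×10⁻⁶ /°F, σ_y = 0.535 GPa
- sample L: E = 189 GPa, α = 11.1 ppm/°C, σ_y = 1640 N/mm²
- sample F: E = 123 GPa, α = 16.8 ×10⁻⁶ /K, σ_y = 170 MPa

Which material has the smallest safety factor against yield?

sample F

With everything in SI (GPa, ×10⁻⁶/K, MPa):
  sample W: E = 69.64, α = 23.6, σ_y = 488.8 → σ = 184 MPa, n = 2.66
  sample Y: E = 207.0, α = 13.1, σ_y = 1050 → σ = 304 MPa, n = 3.45
  sample R: E = 197.0, α = 16.6, σ_y = 535.0 → σ = 367 MPa, n = 1.46
  sample L: E = 189.0, α = 11.1, σ_y = 1640 → σ = 235 MPa, n = 6.98
  sample F: E = 123.0, α = 16.8, σ_y = 170.0 → σ = 231 MPa, n = 0.735
The minimum is sample F at n = 0.735.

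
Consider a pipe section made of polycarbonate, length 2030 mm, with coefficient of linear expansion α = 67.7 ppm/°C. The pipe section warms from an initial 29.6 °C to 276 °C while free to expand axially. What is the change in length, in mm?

33.9 mm

ΔT = 276 − 29.6 = 246.4 K.
ΔL = α·L₀·ΔT = 67.7×10⁻⁶ × 2030 mm × 246.4 K = 33.9 mm.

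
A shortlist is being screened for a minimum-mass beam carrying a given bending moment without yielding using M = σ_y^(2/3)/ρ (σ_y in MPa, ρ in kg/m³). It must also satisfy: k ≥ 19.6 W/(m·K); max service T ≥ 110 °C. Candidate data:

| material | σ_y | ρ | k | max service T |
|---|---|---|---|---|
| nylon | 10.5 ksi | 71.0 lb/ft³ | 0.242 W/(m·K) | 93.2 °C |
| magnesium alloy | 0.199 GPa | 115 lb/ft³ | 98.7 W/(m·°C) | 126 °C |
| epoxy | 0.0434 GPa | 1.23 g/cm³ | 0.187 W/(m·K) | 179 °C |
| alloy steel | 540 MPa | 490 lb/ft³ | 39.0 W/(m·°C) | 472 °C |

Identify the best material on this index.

Screen on constraints: k ≥ 19.6 W/(m·K); max service T ≥ 110 °C. Survivors: magnesium alloy, alloy steel.
Putting every candidate on a common basis:
  magnesium alloy: σ_y = 199.0 MPa, ρ = 1842 kg/m³
  alloy steel: σ_y = 540.0 MPa, ρ = 7849 kg/m³
  magnesium alloy: M = 18.5×10⁻³
  alloy steel: M = 8.45×10⁻³
The maximum is for magnesium alloy.

magnesium alloy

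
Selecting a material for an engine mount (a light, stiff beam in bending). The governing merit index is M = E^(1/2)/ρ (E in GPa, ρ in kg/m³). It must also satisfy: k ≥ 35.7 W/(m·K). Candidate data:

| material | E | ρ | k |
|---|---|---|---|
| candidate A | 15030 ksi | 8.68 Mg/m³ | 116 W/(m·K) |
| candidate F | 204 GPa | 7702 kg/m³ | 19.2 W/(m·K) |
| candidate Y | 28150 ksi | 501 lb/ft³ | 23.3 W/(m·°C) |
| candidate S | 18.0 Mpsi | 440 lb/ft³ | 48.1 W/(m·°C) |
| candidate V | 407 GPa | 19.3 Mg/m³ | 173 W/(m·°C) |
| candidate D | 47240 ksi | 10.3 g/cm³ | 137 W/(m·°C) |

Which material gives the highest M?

candidate D

Screen on constraints: k ≥ 35.7 W/(m·K). Survivors: candidate A, candidate S, candidate V, candidate D.
After converting to SI:
  candidate A: E = 103.6 GPa, ρ = 8680 kg/m³
  candidate S: E = 124.1 GPa, ρ = 7048 kg/m³
  candidate V: E = 407.0 GPa, ρ = 19300 kg/m³
  candidate D: E = 325.7 GPa, ρ = 10300 kg/m³
  candidate D: M = 1.75×10⁻³
  candidate S: M = 1.58×10⁻³
  candidate A: M = 1.17×10⁻³
  candidate V: M = 1.05×10⁻³
Candidate D ranks first.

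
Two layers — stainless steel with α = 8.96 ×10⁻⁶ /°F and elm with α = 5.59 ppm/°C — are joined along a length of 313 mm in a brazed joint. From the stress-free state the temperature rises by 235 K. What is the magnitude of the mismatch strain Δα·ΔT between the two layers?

2.48×10⁻³

stainless steel: α = 8.96×10⁻⁶/°F × 9/5 = 16.1×10⁻⁶/K.
Δα = |16.1 − 5.59|×10⁻⁶/K = 10.5×10⁻⁶/K.
Mismatch strain = Δα·ΔT = 10.5×10⁻⁶ × 235.0 = 2.48×10⁻³.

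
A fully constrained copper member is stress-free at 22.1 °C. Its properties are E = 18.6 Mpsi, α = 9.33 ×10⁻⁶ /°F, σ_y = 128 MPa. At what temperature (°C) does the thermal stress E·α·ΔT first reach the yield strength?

E = 18.6 Mpsi = 128.2 GPa.
α = 9.33×10⁻⁶/°F × 9/5 = 16.8×10⁻⁶/K.
E·α·ΔT = 128.0 MPa ⇒ ΔT = 128.0 / (128.2×10³ × 16.8×10⁻⁶) = 59.43 K.
T = 22.1 + 59.43 = 81.53 °C.

81.5 °C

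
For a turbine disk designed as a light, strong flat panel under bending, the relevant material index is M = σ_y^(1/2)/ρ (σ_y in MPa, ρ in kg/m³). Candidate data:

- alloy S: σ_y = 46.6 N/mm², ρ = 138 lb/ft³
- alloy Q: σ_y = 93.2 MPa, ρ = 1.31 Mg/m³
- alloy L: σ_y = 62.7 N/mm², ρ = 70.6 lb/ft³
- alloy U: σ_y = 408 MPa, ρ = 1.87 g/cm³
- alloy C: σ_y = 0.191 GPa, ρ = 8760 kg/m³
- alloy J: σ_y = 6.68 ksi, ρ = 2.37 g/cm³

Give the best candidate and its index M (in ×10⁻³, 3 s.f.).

alloy U, M = 10.8×10⁻³

In SI units:
  alloy S: σ_y = 46.60 MPa, ρ = 2211 kg/m³
  alloy Q: σ_y = 93.20 MPa, ρ = 1310 kg/m³
  alloy L: σ_y = 62.70 MPa, ρ = 1131 kg/m³
  alloy U: σ_y = 408.0 MPa, ρ = 1870 kg/m³
  alloy C: σ_y = 191.0 MPa, ρ = 8760 kg/m³
  alloy J: σ_y = 46.06 MPa, ρ = 2370 kg/m³
  alloy U: M = 10.8×10⁻³
  alloy Q: M = 7.37×10⁻³
  alloy L: M = 7.00×10⁻³
  alloy S: M = 3.09×10⁻³
  alloy J: M = 2.86×10⁻³
  alloy C: M = 1.58×10⁻³
The maximum is for alloy U.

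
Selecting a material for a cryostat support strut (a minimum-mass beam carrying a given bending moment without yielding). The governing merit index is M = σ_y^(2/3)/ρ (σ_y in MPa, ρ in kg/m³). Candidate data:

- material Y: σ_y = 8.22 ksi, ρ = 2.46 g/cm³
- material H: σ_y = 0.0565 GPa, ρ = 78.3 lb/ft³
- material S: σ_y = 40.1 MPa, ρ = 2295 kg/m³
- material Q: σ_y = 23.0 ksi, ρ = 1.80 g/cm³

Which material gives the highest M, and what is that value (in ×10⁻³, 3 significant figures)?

material Q, M = 16.3×10⁻³

Putting every candidate on a common basis:
  material Y: σ_y = 56.67 MPa, ρ = 2460 kg/m³
  material H: σ_y = 56.50 MPa, ρ = 1254 kg/m³
  material S: σ_y = 40.10 MPa, ρ = 2295 kg/m³
  material Q: σ_y = 158.6 MPa, ρ = 1800 kg/m³
  material Q: M = 16.3×10⁻³
  material H: M = 11.7×10⁻³
  material Y: M = 6.00×10⁻³
  material S: M = 5.10×10⁻³
Material Q has the largest M.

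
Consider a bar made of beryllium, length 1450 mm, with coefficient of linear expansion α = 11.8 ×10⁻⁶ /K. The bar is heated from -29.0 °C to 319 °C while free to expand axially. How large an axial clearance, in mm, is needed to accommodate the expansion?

ΔT = 319 − (-29.0) = 348.0 K.
ΔL = α·L₀·ΔT = 11.8×10⁻⁶ × 1450 mm × 348.0 K = 5.95 mm.

5.95 mm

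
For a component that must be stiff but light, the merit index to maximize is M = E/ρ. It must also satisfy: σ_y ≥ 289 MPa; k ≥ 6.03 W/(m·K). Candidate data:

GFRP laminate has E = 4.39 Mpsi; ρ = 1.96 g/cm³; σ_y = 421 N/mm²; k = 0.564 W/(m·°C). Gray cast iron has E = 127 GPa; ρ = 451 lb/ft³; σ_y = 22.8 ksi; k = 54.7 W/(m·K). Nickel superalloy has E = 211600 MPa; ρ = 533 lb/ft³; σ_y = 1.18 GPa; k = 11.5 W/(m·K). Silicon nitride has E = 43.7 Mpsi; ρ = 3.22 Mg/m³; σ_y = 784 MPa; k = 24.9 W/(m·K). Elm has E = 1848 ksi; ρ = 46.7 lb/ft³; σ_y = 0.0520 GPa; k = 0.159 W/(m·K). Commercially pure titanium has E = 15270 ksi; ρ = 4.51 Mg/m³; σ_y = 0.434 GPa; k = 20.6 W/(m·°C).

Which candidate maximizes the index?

silicon nitride

Screen on constraints: σ_y ≥ 289 MPa; k ≥ 6.03 W/(m·K). Survivors: nickel superalloy, silicon nitride, commercially pure titanium.
After converting to SI:
  nickel superalloy: E = 211.6 GPa, ρ = 8538 kg/m³
  silicon nitride: E = 301.3 GPa, ρ = 3220 kg/m³
  commercially pure titanium: E = 105.3 GPa, ρ = 4510 kg/m³
  silicon nitride: M = 93.6 MN·m/kg
  nickel superalloy: M = 24.8 MN·m/kg
  commercially pure titanium: M = 23.3 MN·m/kg
Silicon nitride has the largest M.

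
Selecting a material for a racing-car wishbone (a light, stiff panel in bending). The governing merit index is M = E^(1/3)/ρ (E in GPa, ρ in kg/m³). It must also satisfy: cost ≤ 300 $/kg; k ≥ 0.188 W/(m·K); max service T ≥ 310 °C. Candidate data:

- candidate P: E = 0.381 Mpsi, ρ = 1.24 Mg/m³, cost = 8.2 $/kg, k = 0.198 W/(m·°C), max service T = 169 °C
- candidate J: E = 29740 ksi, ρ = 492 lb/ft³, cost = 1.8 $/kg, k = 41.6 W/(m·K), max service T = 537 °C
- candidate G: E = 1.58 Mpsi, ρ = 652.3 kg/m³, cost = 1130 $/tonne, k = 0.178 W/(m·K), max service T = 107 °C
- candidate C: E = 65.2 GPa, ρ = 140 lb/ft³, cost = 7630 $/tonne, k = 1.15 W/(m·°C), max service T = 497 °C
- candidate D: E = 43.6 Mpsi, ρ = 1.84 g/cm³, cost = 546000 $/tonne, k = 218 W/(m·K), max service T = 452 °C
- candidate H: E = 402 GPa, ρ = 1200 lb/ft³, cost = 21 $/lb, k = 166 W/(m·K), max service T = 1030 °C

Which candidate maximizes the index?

Screen on constraints: cost ≤ 300 $/kg; k ≥ 0.188 W/(m·K); max service T ≥ 310 °C. Survivors: candidate J, candidate C, candidate H.
After converting to SI:
  candidate J: E = 205.1 GPa, ρ = 7881 kg/m³
  candidate C: E = 65.20 GPa, ρ = 2243 kg/m³
  candidate H: E = 402.0 GPa, ρ = 19220 kg/m³
  candidate C: M = 1.79×10⁻³
  candidate J: M = 0.748×10⁻³
  candidate H: M = 0.384×10⁻³
The maximum is for candidate C.

candidate C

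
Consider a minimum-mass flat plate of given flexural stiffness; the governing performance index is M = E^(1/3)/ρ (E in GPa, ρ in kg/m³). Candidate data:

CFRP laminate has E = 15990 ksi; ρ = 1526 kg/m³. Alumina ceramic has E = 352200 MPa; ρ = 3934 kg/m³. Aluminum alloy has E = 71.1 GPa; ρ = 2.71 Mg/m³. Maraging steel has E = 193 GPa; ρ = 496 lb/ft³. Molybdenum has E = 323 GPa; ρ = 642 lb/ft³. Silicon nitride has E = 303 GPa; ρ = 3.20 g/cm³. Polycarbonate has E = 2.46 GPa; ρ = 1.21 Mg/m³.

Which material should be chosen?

CFRP laminate

After converting to SI:
  CFRP laminate: E = 110.2 GPa, ρ = 1526 kg/m³
  alumina ceramic: E = 352.2 GPa, ρ = 3934 kg/m³
  aluminum alloy: E = 71.10 GPa, ρ = 2710 kg/m³
  maraging steel: E = 193.0 GPa, ρ = 7945 kg/m³
  molybdenum: E = 323.0 GPa, ρ = 10280 kg/m³
  silicon nitride: E = 303.0 GPa, ρ = 3200 kg/m³
  polycarbonate: E = 2.460 GPa, ρ = 1210 kg/m³
  CFRP laminate: M = 3.14×10⁻³
  silicon nitride: M = 2.10×10⁻³
  alumina ceramic: M = 1.80×10⁻³
  aluminum alloy: M = 1.53×10⁻³
  polycarbonate: M = 1.12×10⁻³
  maraging steel: M = 0.727×10⁻³
  molybdenum: M = 0.667×10⁻³
The maximum is for CFRP laminate.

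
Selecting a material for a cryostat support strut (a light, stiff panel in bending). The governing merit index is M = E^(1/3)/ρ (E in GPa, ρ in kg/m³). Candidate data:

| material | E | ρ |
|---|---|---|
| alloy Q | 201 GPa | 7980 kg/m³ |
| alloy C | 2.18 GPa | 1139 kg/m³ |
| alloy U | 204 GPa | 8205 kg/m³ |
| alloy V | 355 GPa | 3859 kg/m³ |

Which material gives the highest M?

alloy V

Evaluate M for each candidate:
  alloy V: M = 1.83×10⁻³
  alloy C: M = 1.14×10⁻³
  alloy Q: M = 0.734×10⁻³
  alloy U: M = 0.717×10⁻³
The maximum is for alloy V.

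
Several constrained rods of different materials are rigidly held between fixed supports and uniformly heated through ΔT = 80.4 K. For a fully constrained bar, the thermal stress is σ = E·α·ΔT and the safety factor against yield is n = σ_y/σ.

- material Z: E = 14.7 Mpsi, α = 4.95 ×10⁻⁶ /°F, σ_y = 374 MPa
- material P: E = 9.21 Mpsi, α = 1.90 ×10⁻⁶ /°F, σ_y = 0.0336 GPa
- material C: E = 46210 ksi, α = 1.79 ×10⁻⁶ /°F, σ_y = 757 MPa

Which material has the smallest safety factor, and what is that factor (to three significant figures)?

Per material, after unit conversion:
  material Z: E = 101.4, α = 8.91, σ_y = 374.0 → σ = 72.6 MPa, n = 5.15
  material P: E = 63.50, α = 3.42, σ_y = 33.60 → σ = 17.5 MPa, n = 1.92
  material C: E = 318.6, α = 3.22, σ_y = 757.0 → σ = 82.5 MPa, n = 9.17
Smallest n: material P with n = 1.92.

material P, n = 1.92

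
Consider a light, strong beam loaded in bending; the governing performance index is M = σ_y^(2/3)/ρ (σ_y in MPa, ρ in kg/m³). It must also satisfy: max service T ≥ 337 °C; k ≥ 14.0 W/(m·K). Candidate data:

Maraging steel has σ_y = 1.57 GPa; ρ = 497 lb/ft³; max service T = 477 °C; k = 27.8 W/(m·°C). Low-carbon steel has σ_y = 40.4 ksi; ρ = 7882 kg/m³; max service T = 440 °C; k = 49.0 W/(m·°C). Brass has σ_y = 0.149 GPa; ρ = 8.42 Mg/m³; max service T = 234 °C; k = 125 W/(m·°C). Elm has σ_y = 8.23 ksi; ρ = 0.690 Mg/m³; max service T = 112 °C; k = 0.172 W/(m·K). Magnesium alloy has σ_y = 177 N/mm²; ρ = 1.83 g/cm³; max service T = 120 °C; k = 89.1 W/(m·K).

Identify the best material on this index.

Screen on constraints: max service T ≥ 337 °C; k ≥ 14.0 W/(m·K). Survivors: maraging steel, low-carbon steel.
Normalizing units and computing the index:
  maraging steel: σ_y = 1570 MPa, ρ = 7961 kg/m³
  low-carbon steel: σ_y = 278.5 MPa, ρ = 7882 kg/m³
  maraging steel: M = 17.0×10⁻³
  low-carbon steel: M = 5.41×10⁻³
The maximum is for maraging steel.

maraging steel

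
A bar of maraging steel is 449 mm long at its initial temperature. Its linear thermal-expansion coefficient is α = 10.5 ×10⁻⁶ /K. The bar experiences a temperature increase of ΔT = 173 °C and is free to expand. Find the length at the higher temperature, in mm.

ΔL = α·L₀·ΔT = 10.5×10⁻⁶ × 449 mm × 173.0 K = 0.816 mm.
L = L₀ + ΔL = 449 + 0.816 = 449.82 mm.

449.82 mm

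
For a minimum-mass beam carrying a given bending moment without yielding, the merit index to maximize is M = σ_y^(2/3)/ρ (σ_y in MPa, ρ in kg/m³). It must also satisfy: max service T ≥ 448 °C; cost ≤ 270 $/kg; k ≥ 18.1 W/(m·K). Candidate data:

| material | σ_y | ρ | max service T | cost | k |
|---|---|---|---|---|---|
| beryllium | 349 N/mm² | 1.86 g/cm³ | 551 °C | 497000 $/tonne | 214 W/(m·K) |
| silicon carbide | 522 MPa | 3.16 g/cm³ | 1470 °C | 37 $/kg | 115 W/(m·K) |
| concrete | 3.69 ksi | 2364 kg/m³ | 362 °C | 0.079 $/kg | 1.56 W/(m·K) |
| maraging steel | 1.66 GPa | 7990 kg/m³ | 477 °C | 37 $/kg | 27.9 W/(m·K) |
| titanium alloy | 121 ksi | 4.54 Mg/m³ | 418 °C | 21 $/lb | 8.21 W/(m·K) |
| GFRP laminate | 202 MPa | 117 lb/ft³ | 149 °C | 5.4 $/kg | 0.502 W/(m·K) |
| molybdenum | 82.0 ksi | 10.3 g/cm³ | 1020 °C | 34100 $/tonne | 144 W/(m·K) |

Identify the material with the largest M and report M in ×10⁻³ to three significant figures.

Screen on constraints: max service T ≥ 448 °C; cost ≤ 270 $/kg; k ≥ 18.1 W/(m·K). Survivors: silicon carbide, maraging steel, molybdenum.
Putting every candidate on a common basis:
  silicon carbide: σ_y = 522.0 MPa, ρ = 3160 kg/m³
  maraging steel: σ_y = 1660 MPa, ρ = 7990 kg/m³
  molybdenum: σ_y = 565.4 MPa, ρ = 10300 kg/m³
  silicon carbide: M = 20.5×10⁻³
  maraging steel: M = 17.5×10⁻³
  molybdenum: M = 6.64×10⁻³
The maximum is for silicon carbide.

silicon carbide, M = 20.5×10⁻³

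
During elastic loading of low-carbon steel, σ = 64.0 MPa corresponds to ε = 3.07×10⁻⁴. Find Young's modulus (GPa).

208 GPa

E = σ/ε = 64.0 MPa / 3.07×10⁻⁴ = 208500 MPa = 208 GPa.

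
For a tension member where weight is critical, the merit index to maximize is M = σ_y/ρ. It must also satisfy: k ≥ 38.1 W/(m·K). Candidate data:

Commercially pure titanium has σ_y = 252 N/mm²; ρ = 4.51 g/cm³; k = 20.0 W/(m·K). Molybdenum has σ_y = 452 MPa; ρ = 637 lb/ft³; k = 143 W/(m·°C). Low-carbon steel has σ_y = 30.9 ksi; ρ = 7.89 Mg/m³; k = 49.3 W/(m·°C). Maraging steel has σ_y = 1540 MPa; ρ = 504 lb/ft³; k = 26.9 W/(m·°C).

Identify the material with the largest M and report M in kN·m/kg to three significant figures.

Screen on constraints: k ≥ 38.1 W/(m·K). Survivors: molybdenum, low-carbon steel.
Putting every candidate on a common basis:
  molybdenum: σ_y = 452.0 MPa, ρ = 10200 kg/m³
  low-carbon steel: σ_y = 213.0 MPa, ρ = 7890 kg/m³
  molybdenum: M = 44.3 kN·m/kg
  low-carbon steel: M = 27.0 kN·m/kg
The maximum is for molybdenum.

molybdenum, M = 44.3 kN·m/kg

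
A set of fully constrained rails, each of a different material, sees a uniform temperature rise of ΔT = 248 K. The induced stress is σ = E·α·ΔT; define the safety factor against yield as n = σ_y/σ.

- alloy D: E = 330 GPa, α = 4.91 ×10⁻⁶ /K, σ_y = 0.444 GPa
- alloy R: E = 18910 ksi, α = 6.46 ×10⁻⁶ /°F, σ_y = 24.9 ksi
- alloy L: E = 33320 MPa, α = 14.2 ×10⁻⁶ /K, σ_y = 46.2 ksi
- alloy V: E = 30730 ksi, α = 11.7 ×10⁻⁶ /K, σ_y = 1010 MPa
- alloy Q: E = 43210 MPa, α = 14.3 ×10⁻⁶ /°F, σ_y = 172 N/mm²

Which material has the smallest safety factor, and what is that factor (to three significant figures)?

alloy R, n = 0.457

Per material, after unit conversion:
  alloy D: E = 330.0, α = 4.91, σ_y = 444.0 → σ = 402 MPa, n = 1.10
  alloy R: E = 130.4, α = 11.6, σ_y = 171.7 → σ = 376 MPa, n = 0.457
  alloy L: E = 33.32, α = 14.2, σ_y = 318.5 → σ = 117 MPa, n = 2.71
  alloy V: E = 211.9, α = 11.7, σ_y = 1010 → σ = 615 MPa, n = 1.64
  alloy Q: E = 43.21, α = 25.7, σ_y = 172.0 → σ = 276 MPa, n = 0.624
The minimum is alloy R at n = 0.457.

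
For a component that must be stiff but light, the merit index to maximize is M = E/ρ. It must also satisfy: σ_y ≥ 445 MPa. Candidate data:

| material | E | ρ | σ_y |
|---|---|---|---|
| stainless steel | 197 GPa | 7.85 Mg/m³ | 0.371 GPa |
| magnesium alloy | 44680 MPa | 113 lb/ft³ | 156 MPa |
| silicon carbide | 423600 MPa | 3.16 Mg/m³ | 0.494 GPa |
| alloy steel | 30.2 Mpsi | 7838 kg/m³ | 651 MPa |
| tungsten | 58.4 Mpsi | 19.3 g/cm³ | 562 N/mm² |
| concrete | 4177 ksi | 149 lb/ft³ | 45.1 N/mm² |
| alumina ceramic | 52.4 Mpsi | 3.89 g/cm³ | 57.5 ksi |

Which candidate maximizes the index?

silicon carbide

Screen on constraints: σ_y ≥ 445 MPa. Survivors: silicon carbide, alloy steel, tungsten.
Putting every candidate on a common basis:
  silicon carbide: E = 423.6 GPa, ρ = 3160 kg/m³
  alloy steel: E = 208.2 GPa, ρ = 7838 kg/m³
  tungsten: E = 402.7 GPa, ρ = 19300 kg/m³
  silicon carbide: M = 134 MN·m/kg
  alloy steel: M = 26.6 MN·m/kg
  tungsten: M = 20.9 MN·m/kg
Highest index: silicon carbide.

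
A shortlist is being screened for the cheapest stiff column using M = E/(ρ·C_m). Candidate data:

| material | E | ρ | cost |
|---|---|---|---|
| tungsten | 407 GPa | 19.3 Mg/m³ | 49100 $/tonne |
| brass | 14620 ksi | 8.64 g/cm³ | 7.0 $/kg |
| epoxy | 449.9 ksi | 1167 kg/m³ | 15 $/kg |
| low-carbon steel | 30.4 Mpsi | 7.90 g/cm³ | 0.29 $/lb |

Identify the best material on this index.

low-carbon steel

Convert each candidate to consistent units, then evaluate M:
  tungsten: E = 407.0 GPa, ρ = 19300 kg/m³, cost = 49.10 $/kg
  brass: E = 100.8 GPa, ρ = 8640 kg/m³, cost = 7.000 $/kg
  epoxy: E = 3.102 GPa, ρ = 1167 kg/m³, cost = 15.00 $/kg
  low-carbon steel: E = 209.6 GPa, ρ = 7900 kg/m³, cost = 0.6393 $/kg
  low-carbon steel: M = 41.5 MN·m per $
  brass: M = 1.67 MN·m per $
  tungsten: M = 0.429 MN·m per $
  epoxy: M = 0.177 MN·m per $
Low-carbon steel ranks first.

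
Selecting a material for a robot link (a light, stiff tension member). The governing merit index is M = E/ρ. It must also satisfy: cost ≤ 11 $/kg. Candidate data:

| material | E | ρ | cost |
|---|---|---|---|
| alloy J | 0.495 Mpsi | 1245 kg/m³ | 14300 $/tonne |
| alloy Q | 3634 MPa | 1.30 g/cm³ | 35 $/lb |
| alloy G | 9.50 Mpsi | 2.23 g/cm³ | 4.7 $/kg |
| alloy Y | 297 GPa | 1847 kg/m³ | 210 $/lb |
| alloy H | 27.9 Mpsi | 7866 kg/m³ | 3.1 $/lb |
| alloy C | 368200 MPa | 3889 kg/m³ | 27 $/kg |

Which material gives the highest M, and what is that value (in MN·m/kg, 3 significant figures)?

alloy G, M = 29.4 MN·m/kg

Screen on constraints: cost ≤ 11 $/kg. Survivors: alloy G, alloy H.
In SI units:
  alloy G: E = 65.50 GPa, ρ = 2230 kg/m³
  alloy H: E = 192.4 GPa, ρ = 7866 kg/m³
  alloy G: M = 29.4 MN·m/kg
  alloy H: M = 24.5 MN·m/kg
Highest index: alloy G.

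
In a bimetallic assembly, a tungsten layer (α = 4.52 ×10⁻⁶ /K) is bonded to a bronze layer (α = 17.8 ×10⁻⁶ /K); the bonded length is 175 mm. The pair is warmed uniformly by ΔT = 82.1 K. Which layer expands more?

bronze

α(tungsten) = 4.52×10⁻⁶/K vs α(bronze) = 17.8×10⁻⁶/K.
Higher α expands more for the same ΔT: bronze.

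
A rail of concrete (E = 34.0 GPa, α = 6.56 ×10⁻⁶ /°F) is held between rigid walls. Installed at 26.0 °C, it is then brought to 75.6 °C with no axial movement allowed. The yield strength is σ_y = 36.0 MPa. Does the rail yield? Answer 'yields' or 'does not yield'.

does not yield

α = 6.56×10⁻⁶/°F × 9/5 = 11.8×10⁻⁶/K.
ΔT = 49.60 K. Constrained thermal stress σ = E·α·ΔT = 34.00×10³ MPa × 11.8×10⁻⁶ × 49.60 = 19.9 MPa (compressive).
Compare to σ_y = 36.0 MPa: σ < σ_y, so it does not yield.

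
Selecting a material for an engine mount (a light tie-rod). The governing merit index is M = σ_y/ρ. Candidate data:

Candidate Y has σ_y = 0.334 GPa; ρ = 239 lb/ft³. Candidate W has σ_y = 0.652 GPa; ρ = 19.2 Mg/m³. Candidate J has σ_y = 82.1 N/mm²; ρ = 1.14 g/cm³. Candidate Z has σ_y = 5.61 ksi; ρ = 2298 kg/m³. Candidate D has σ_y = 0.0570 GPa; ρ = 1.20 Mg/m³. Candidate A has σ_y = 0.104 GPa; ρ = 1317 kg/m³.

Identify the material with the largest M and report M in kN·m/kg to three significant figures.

Convert each candidate to consistent units, then evaluate M:
  candidate Y: σ_y = 334.0 MPa, ρ = 3828 kg/m³
  candidate W: σ_y = 652.0 MPa, ρ = 19200 kg/m³
  candidate J: σ_y = 82.10 MPa, ρ = 1140 kg/m³
  candidate Z: σ_y = 38.68 MPa, ρ = 2298 kg/m³
  candidate D: σ_y = 57.00 MPa, ρ = 1200 kg/m³
  candidate A: σ_y = 104.0 MPa, ρ = 1317 kg/m³
  candidate Y: M = 87.2 kN·m/kg
  candidate A: M = 79.0 kN·m/kg
  candidate J: M = 72.0 kN·m/kg
  candidate D: M = 47.5 kN·m/kg
  candidate W: M = 34.0 kN·m/kg
  candidate Z: M = 16.8 kN·m/kg
Candidate Y ranks first.

candidate Y, M = 87.2 kN·m/kg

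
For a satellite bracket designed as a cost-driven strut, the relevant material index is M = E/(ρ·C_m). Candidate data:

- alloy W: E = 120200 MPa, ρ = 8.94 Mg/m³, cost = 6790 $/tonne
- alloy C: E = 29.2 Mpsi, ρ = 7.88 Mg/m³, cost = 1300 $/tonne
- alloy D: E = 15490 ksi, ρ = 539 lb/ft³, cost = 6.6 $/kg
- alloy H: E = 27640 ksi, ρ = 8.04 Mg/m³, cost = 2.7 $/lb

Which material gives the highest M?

Convert each candidate to consistent units, then evaluate M:
  alloy W: E = 120.2 GPa, ρ = 8940 kg/m³, cost = 6.790 $/kg
  alloy C: E = 201.3 GPa, ρ = 7880 kg/m³, cost = 1.300 $/kg
  alloy D: E = 106.8 GPa, ρ = 8634 kg/m³, cost = 6.600 $/kg
  alloy H: E = 190.6 GPa, ρ = 8040 kg/m³, cost = 5.952 $/kg
  alloy C: M = 19.7 MN·m per $
  alloy H: M = 3.98 MN·m per $
  alloy W: M = 1.98 MN·m per $
  alloy D: M = 1.87 MN·m per $
Alloy C ranks first.

alloy C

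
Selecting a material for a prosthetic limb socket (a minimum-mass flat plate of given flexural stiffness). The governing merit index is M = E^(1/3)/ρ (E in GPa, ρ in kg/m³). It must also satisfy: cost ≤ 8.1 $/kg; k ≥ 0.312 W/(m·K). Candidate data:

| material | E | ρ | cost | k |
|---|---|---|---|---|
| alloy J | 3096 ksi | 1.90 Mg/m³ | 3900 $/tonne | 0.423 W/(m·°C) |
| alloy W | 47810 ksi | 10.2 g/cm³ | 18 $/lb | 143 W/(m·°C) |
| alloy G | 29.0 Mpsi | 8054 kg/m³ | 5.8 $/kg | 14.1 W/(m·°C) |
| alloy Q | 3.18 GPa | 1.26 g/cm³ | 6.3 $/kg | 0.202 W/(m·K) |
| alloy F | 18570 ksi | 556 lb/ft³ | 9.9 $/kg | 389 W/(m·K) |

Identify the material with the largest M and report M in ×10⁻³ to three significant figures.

Screen on constraints: cost ≤ 8.1 $/kg; k ≥ 0.312 W/(m·K). Survivors: alloy J, alloy G.
Putting every candidate on a common basis:
  alloy J: E = 21.35 GPa, ρ = 1900 kg/m³
  alloy G: E = 199.9 GPa, ρ = 8054 kg/m³
  alloy J: M = 1.46×10⁻³
  alloy G: M = 0.726×10⁻³
Alloy J ranks first.

alloy J, M = 1.46×10⁻³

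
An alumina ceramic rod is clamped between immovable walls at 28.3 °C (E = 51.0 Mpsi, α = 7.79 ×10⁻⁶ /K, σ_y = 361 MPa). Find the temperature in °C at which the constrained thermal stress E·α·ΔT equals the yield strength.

160 °C

E = 51.0 Mpsi = 351.6 GPa.
E·α·ΔT = 361.0 MPa ⇒ ΔT = 361.0 / (351.6×10³ × 7.79×10⁻⁶) = 131.8 K.
T = 28.3 + 131.8 = 160.1 °C.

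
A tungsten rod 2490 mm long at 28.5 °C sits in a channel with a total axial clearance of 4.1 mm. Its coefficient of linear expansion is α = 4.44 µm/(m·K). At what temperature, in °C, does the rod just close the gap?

399 °C

α·L₀·ΔT = 4.1 mm ⇒ ΔT = 4.1 / (4.44×10⁻⁶ × 2490.0) = 370.9 K.
T = 28.5 + 370.9 = 399.4 °C.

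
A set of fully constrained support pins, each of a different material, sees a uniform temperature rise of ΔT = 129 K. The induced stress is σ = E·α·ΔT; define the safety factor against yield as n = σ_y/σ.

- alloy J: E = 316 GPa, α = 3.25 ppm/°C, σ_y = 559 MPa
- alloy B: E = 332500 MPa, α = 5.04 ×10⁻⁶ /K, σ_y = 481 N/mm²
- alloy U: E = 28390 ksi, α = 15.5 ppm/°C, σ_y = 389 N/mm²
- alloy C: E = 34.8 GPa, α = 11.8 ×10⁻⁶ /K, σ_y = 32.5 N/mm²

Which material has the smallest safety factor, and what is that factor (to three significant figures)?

alloy C, n = 0.614

Converting E to GPa, α to ×10⁻⁶/K, σ_y to MPa, then σ and n for each:
  alloy J: E = 316.0, α = 3.25, σ_y = 559.0 → σ = 132 MPa, n = 4.22
  alloy B: E = 332.5, α = 5.04, σ_y = 481.0 → σ = 216 MPa, n = 2.23
  alloy U: E = 195.7, α = 15.5, σ_y = 389.0 → σ = 391 MPa, n = 0.994
  alloy C: E = 34.80, α = 11.8, σ_y = 32.50 → σ = 53.0 MPa, n = 0.614
Smallest n: alloy C with n = 0.614.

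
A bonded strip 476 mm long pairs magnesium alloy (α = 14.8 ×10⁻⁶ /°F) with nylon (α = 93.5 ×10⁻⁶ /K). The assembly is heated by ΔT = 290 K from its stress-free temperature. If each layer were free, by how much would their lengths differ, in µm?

magnesium alloy: α = 14.8×10⁻⁶/°F × 9/5 = 26.6×10⁻⁶/K.
Δα = |26.6 − 93.5|×10⁻⁶/K = 66.9×10⁻⁶/K.
ΔL_mismatch = Δα·L·ΔT = 66.9×10⁻⁶ × 476.0 mm × 290.0 K = 9230 µm.

9230 µm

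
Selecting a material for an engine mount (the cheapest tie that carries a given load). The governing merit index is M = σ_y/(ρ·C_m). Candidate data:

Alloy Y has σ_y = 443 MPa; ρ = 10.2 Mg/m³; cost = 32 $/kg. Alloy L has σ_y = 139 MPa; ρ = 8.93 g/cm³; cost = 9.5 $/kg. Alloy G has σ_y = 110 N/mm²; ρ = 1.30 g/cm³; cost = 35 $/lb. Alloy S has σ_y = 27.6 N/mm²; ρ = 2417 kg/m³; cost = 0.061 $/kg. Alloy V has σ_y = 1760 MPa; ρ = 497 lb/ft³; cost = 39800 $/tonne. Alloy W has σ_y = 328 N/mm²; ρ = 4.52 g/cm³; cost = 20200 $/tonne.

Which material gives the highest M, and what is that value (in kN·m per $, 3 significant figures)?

In SI units:
  alloy Y: σ_y = 443.0 MPa, ρ = 10200 kg/m³, cost = 32.00 $/kg
  alloy L: σ_y = 139.0 MPa, ρ = 8930 kg/m³, cost = 9.500 $/kg
  alloy G: σ_y = 110.0 MPa, ρ = 1300 kg/m³, cost = 77.16 $/kg
  alloy S: σ_y = 27.60 MPa, ρ = 2417 kg/m³, cost = 0.06100 $/kg
  alloy V: σ_y = 1760 MPa, ρ = 7961 kg/m³, cost = 39.80 $/kg
  alloy W: σ_y = 328.0 MPa, ρ = 4520 kg/m³, cost = 20.20 $/kg
  alloy S: M = 187 kN·m per $
  alloy V: M = 5.55 kN·m per $
  alloy W: M = 3.59 kN·m per $
  alloy L: M = 1.64 kN·m per $
  alloy Y: M = 1.36 kN·m per $
  alloy G: M = 1.10 kN·m per $
Alloy S ranks first.

alloy S, M = 187 kN·m per $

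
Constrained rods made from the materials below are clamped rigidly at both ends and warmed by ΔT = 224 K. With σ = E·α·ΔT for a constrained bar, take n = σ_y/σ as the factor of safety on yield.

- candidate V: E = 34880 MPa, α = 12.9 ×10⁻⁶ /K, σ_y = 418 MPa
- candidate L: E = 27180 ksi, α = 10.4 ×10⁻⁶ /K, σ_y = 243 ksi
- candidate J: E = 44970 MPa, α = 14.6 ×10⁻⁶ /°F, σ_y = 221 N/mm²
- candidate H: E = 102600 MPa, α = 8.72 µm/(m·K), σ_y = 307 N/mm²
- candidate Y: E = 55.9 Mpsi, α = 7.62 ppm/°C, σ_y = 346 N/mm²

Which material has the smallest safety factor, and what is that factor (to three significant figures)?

candidate Y, n = 0.526

With everything in SI (GPa, ×10⁻⁶/K, MPa):
  candidate V: E = 34.88, α = 12.9, σ_y = 418.0 → σ = 101 MPa, n = 4.15
  candidate L: E = 187.4, α = 10.4, σ_y = 1675 → σ = 437 MPa, n = 3.84
  candidate J: E = 44.97, α = 26.3, σ_y = 221.0 → σ = 265 MPa, n = 0.835
  candidate H: E = 102.6, α = 8.72, σ_y = 307.0 → σ = 200 MPa, n = 1.53
  candidate Y: E = 385.4, α = 7.62, σ_y = 346.0 → σ = 658 MPa, n = 0.526
Smallest n: candidate Y with n = 0.526.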